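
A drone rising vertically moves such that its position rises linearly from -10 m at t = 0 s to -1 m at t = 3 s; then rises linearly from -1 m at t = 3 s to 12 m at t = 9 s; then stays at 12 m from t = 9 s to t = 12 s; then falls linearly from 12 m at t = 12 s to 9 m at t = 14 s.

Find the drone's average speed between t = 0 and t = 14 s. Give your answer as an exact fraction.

25/14 m/s

Average speed = (total path length)/(elapsed time); on a piecewise-linear x-t graph the path length is Σ|Δx|.
0–3 s: |Δx| = |-1 − -10| = 9 m
3–9 s: |Δx| = |12 − -1| = 13 m
9–12 s: |Δx| = |12 − 12| = 0 m
12–14 s: |Δx| = |9 − 12| = 3 m
Total path = 25 m; average speed = 25/14 = 25/14 m/s.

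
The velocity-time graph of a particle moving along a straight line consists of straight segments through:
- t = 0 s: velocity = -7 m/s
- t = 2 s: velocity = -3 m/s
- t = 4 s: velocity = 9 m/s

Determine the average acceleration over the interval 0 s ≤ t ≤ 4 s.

Average acceleration = Δv/Δt = (9 − -7)/(4 − 0) = 4 m/s².

4 m/s²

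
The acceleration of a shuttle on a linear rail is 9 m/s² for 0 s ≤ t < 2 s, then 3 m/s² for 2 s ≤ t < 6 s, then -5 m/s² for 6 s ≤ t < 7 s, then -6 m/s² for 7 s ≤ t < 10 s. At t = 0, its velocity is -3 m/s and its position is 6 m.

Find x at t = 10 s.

165.5 m

On each constant-a segment, Δv = aΔt and Δx = v₀Δt + ½aΔt²; chain segment to segment.
0–2 s: v starts -3 m/s; Δx = -3·2 + ½·9·2² = 12 m; v ends 15 m/s.
2–6 s: v starts 15 m/s; Δx = 15·4 + ½·3·4² = 84 m; v ends 27 m/s.
6–7 s: v starts 27 m/s; Δx = 27·1 + ½·-5·1² = 24.5 m; v ends 22 m/s.
7–10 s: v starts 22 m/s; Δx = 22·3 + ½·-6·3² = 39 m; v ends 4 m/s.
x(10) = 6 + Σ Δx = 165.5 m.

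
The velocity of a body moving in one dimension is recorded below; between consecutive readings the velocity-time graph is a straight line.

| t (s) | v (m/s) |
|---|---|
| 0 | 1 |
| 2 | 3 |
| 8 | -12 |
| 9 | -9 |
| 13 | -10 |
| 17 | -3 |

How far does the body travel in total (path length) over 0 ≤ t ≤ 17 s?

109.1 m

Total distance travelled is ∫|v| dt — sum the magnitudes of each area piece.
0–2 s: |½(1 + 3)(2)| = 4 m
2–8 s: v = 0 at t = 3.2 s; triangle areas 1.8 + 28.8 = 30.6 m
8–9 s: |½(-12 + -9)(1)| = 10.5 m
9–13 s: |½(-9 + -10)(4)| = 38 m
13–17 s: |½(-10 + -3)(4)| = 26 m
Total distance = 109.1 m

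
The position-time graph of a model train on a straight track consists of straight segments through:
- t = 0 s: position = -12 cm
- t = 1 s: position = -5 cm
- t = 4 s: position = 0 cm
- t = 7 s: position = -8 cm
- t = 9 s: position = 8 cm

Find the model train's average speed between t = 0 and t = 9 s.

4 cm/s

Average speed = (total path length)/(elapsed time); on a piecewise-linear x-t graph the path length is Σ|Δx|.
0–1 s: |Δx| = |-5 − -12| = 7 cm
1–4 s: |Δx| = |0 − -5| = 5 cm
4–7 s: |Δx| = |-8 − 0| = 8 cm
7–9 s: |Δx| = |8 − -8| = 16 cm
Total path = 36 cm; average speed = 36/9 = 4 cm/s.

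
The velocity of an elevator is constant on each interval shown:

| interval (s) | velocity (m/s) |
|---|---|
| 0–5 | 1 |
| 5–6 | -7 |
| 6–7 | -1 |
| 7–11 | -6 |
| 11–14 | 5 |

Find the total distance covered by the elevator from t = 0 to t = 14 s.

Total distance travelled is ∫|v| dt — sum the magnitudes of each area piece.
0–5 s: |1| × 5 = 5 m
5–6 s: |-7| × 1 = 7 m
6–7 s: |-1| × 1 = 1 m
7–11 s: |-6| × 4 = 24 m
11–14 s: |5| × 3 = 15 m
Total distance = 52 m

52 m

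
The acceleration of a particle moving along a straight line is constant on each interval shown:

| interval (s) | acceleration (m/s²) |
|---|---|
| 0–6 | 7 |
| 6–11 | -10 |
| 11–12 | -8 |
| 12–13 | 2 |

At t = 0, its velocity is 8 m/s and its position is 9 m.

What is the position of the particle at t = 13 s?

On each constant-a segment, Δv = aΔt and Δx = v₀Δt + ½aΔt²; chain segment to segment.
0–6 s: v starts 8 m/s; Δx = 8·6 + ½·7·6² = 174 m; v ends 50 m/s.
6–11 s: v starts 50 m/s; Δx = 50·5 + ½·-10·5² = 125 m; v ends 0 m/s.
11–12 s: v starts 0 m/s; Δx = 0·1 + ½·-8·1² = -4 m; v ends -8 m/s.
12–13 s: v starts -8 m/s; Δx = -8·1 + ½·2·1² = -7 m; v ends -6 m/s.
x(13) = 9 + Σ Δx = 297 m.

297 m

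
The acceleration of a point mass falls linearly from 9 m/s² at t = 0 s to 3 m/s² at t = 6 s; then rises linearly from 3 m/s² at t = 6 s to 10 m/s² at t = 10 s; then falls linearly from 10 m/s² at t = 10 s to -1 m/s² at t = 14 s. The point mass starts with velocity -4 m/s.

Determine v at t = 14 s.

76 m/s

Δv equals the area under the a-t graph; then v = v₀ + Δv.
0–6 s: ½(9 + 3)(6) = 36 m/s
6–10 s: ½(3 + 10)(4) = 26 m/s
10–14 s: ½(10 + -1)(4) = 18 m/s
Δv = 80 m/s, so v(14) = -4 + (80) = 76 m/s.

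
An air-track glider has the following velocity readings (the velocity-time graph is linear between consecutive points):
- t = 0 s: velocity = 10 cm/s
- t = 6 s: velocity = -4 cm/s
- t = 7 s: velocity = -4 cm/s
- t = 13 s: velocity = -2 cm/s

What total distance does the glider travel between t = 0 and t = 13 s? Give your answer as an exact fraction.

Distance (not displacement) is the total path length: add the absolute areas under v-t.
0–6 s: v = 0 at t = 30/7 s; triangle areas 150/7 + 24/7 = 174/7 cm
6–7 s: |-4| × 1 = 4 cm
7–13 s: |½(-4 + -2)(6)| = 18 cm
Total distance = 328/7 cm

328/7 cm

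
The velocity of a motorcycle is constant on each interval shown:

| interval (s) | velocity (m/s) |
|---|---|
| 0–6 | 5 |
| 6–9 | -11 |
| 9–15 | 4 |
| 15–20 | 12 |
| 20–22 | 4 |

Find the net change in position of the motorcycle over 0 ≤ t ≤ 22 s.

89 m

Net displacement equals the area under the velocity-time graph (areas below the axis count negative).
0–6 s: 5 × 6 = 30 m
6–9 s: -11 × 3 = -33 m
9–15 s: 4 × 6 = 24 m
15–20 s: 12 × 5 = 60 m
20–22 s: 4 × 2 = 8 m
Net displacement = 89 m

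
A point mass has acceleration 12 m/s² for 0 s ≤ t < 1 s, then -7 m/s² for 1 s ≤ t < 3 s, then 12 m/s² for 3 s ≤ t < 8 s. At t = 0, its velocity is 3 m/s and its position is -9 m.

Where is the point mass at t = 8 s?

171 m

On each constant-a segment, Δv = aΔt and Δx = v₀Δt + ½aΔt²; chain segment to segment.
0–1 s: v starts 3 m/s; Δx = 3·1 + ½·12·1² = 9 m; v ends 15 m/s.
1–3 s: v starts 15 m/s; Δx = 15·2 + ½·-7·2² = 16 m; v ends 1 m/s.
3–8 s: v starts 1 m/s; Δx = 1·5 + ½·12·5² = 155 m; v ends 61 m/s.
x(8) = -9 + Σ Δx = 171 m.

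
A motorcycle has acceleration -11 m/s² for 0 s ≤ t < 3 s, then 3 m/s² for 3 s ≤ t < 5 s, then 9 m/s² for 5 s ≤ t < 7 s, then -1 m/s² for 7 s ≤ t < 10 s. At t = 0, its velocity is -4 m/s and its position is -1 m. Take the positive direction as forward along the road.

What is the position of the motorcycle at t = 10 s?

-218 m

On each constant-a segment, Δv = aΔt and Δx = v₀Δt + ½aΔt²; chain segment to segment.
0–3 s: v starts -4 m/s; Δx = -4·3 + ½·-11·3² = -61.5 m; v ends -37 m/s.
3–5 s: v starts -37 m/s; Δx = -37·2 + ½·3·2² = -68 m; v ends -31 m/s.
5–7 s: v starts -31 m/s; Δx = -31·2 + ½·9·2² = -44 m; v ends -13 m/s.
7–10 s: v starts -13 m/s; Δx = -13·3 + ½·-1·3² = -43.5 m; v ends -16 m/s.
x(10) = -1 + Σ Δx = -218 m.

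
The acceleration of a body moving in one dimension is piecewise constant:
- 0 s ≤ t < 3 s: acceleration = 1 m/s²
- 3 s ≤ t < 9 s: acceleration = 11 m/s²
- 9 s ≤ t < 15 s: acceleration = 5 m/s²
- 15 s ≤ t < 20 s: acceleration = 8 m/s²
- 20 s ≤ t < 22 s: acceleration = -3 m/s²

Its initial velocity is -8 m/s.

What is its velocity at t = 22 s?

Δv equals the area under the a-t graph; then v = v₀ + Δv.
0–3 s: 1 × 3 = 3 m/s
3–9 s: 11 × 6 = 66 m/s
9–15 s: 5 × 6 = 30 m/s
15–20 s: 8 × 5 = 40 m/s
20–22 s: -3 × 2 = -6 m/s
Δv = 133 m/s, so v(22) = -8 + (133) = 125 m/s.

125 m/s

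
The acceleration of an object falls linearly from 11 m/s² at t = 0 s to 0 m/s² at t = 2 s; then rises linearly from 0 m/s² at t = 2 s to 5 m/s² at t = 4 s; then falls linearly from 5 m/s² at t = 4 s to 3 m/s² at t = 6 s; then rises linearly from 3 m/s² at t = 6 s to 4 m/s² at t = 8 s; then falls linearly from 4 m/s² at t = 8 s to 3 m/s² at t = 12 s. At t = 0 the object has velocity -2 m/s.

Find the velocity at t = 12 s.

Δv equals the area under the a-t graph; then v = v₀ + Δv.
0–2 s: ½(11 + 0)(2) = 11 m/s
2–4 s: ½(0 + 5)(2) = 5 m/s
4–6 s: ½(5 + 3)(2) = 8 m/s
6–8 s: ½(3 + 4)(2) = 7 m/s
8–12 s: ½(4 + 3)(4) = 14 m/s
Δv = 45 m/s, so v(12) = -2 + (45) = 43 m/s.

43 m/s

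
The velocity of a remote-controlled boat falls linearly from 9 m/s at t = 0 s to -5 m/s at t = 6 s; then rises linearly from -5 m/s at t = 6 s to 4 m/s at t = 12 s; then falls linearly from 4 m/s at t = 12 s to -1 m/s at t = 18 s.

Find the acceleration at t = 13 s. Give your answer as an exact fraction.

Acceleration is the slope of the v-t graph on 12–18 s: (-1 − 4)/(18 − 12) = -5/6 m/s².

-5/6 m/s²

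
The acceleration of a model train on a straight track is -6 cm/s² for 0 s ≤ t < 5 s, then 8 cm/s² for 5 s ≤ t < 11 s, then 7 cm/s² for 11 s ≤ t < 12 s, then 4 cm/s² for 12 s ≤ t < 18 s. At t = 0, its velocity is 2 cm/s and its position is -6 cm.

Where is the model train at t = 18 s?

162.5 cm

On each constant-a segment, Δv = aΔt and Δx = v₀Δt + ½aΔt²; chain segment to segment.
0–5 s: v starts 2 cm/s; Δx = 2·5 + ½·-6·5² = -65 cm; v ends -28 cm/s.
5–11 s: v starts -28 cm/s; Δx = -28·6 + ½·8·6² = -24 cm; v ends 20 cm/s.
11–12 s: v starts 20 cm/s; Δx = 20·1 + ½·7·1² = 23.5 cm; v ends 27 cm/s.
12–18 s: v starts 27 cm/s; Δx = 27·6 + ½·4·6² = 234 cm; v ends 51 cm/s.
x(18) = -6 + Σ Δx = 162.5 cm.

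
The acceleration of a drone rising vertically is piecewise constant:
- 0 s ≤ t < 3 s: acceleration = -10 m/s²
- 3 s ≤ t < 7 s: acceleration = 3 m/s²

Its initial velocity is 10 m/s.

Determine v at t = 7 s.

-8 m/s

Δv equals the area under the a-t graph; then v = v₀ + Δv.
0–3 s: -10 × 3 = -30 m/s
3–7 s: 3 × 4 = 12 m/s
Δv = -18 m/s, so v(7) = 10 + (-18) = -8 m/s.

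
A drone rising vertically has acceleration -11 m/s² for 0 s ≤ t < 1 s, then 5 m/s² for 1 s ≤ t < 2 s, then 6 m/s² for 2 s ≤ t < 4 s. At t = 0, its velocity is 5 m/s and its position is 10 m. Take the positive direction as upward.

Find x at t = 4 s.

On each constant-a segment, Δv = aΔt and Δx = v₀Δt + ½aΔt²; chain segment to segment.
0–1 s: v starts 5 m/s; Δx = 5·1 + ½·-11·1² = -0.5 m; v ends -6 m/s.
1–2 s: v starts -6 m/s; Δx = -6·1 + ½·5·1² = -3.5 m; v ends -1 m/s.
2–4 s: v starts -1 m/s; Δx = -1·2 + ½·6·2² = 10 m; v ends 11 m/s.
x(4) = 10 + Σ Δx = 16 m.

16 m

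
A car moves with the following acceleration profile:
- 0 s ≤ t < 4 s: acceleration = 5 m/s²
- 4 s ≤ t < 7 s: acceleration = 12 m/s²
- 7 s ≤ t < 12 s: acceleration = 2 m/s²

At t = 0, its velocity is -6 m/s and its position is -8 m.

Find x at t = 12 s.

379 m

On each constant-a segment, Δv = aΔt and Δx = v₀Δt + ½aΔt²; chain segment to segment.
0–4 s: v starts -6 m/s; Δx = -6·4 + ½·5·4² = 16 m; v ends 14 m/s.
4–7 s: v starts 14 m/s; Δx = 14·3 + ½·12·3² = 96 m; v ends 50 m/s.
7–12 s: v starts 50 m/s; Δx = 50·5 + ½·2·5² = 275 m; v ends 60 m/s.
x(12) = -8 + Σ Δx = 379 m.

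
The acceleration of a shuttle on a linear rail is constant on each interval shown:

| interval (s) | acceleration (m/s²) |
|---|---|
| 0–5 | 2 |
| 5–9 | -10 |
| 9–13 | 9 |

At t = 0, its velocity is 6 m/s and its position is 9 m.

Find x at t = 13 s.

On each constant-a segment, Δv = aΔt and Δx = v₀Δt + ½aΔt²; chain segment to segment.
0–5 s: v starts 6 m/s; Δx = 6·5 + ½·2·5² = 55 m; v ends 16 m/s.
5–9 s: v starts 16 m/s; Δx = 16·4 + ½·-10·4² = -16 m; v ends -24 m/s.
9–13 s: v starts -24 m/s; Δx = -24·4 + ½·9·4² = -24 m; v ends 12 m/s.
x(13) = 9 + Σ Δx = 24 m.

24 m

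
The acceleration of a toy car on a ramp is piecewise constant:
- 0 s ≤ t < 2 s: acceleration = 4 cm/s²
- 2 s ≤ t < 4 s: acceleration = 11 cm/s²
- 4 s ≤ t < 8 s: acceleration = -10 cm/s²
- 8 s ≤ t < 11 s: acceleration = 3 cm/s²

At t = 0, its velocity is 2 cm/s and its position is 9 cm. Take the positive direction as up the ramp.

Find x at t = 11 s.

100.5 cm

On each constant-a segment, Δv = aΔt and Δx = v₀Δt + ½aΔt²; chain segment to segment.
0–2 s: v starts 2 cm/s; Δx = 2·2 + ½·4·2² = 12 cm; v ends 10 cm/s.
2–4 s: v starts 10 cm/s; Δx = 10·2 + ½·11·2² = 42 cm; v ends 32 cm/s.
4–8 s: v starts 32 cm/s; Δx = 32·4 + ½·-10·4² = 48 cm; v ends -8 cm/s.
8–11 s: v starts -8 cm/s; Δx = -8·3 + ½·3·3² = -10.5 cm; v ends 1 cm/s.
x(11) = 9 + Σ Δx = 100.5 cm.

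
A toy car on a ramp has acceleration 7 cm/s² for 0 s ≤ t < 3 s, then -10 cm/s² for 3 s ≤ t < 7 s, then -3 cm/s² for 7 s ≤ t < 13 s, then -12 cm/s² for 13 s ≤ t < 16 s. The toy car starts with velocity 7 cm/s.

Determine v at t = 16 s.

-66 cm/s

Δv equals the area under the a-t graph; then v = v₀ + Δv.
0–3 s: 7 × 3 = 21 cm/s
3–7 s: -10 × 4 = -40 cm/s
7–13 s: -3 × 6 = -18 cm/s
13–16 s: -12 × 3 = -36 cm/s
Δv = -73 cm/s, so v(16) = 7 + (-73) = -66 cm/s.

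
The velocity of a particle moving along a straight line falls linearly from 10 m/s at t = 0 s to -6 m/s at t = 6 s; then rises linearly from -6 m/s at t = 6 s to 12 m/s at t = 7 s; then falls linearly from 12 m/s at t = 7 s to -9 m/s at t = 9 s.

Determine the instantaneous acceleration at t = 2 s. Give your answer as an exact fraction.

Acceleration is the slope of the v-t graph on 0–6 s: (-6 − 10)/(6 − 0) = -8/3 m/s².

-8/3 m/s²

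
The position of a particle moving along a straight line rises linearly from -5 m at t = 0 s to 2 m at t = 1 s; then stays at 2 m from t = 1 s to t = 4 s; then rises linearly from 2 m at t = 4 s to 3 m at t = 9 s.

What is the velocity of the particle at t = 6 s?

0.2 m/s

Velocity is the slope of the x-t graph on 4–9 s: (3 − 2)/(9 − 4) = 0.2 m/s.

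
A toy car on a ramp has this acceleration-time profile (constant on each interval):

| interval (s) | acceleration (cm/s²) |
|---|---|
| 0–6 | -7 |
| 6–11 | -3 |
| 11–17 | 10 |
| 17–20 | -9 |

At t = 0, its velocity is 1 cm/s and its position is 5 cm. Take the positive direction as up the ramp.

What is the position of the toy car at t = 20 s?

On each constant-a segment, Δv = aΔt and Δx = v₀Δt + ½aΔt²; chain segment to segment.
0–6 s: v starts 1 cm/s; Δx = 1·6 + ½·-7·6² = -120 cm; v ends -41 cm/s.
6–11 s: v starts -41 cm/s; Δx = -41·5 + ½·-3·5² = -242.5 cm; v ends -56 cm/s.
11–17 s: v starts -56 cm/s; Δx = -56·6 + ½·10·6² = -156 cm; v ends 4 cm/s.
17–20 s: v starts 4 cm/s; Δx = 4·3 + ½·-9·3² = -28.5 cm; v ends -23 cm/s.
x(20) = 5 + Σ Δx = -542 cm.

-542 cm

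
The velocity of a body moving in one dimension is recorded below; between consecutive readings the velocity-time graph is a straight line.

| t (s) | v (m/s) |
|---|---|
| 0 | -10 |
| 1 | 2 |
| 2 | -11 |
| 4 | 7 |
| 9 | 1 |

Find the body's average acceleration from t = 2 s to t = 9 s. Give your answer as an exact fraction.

12/7 m/s²

Average acceleration = Δv/Δt = (1 − -11)/(9 − 2) = 12/7 m/s².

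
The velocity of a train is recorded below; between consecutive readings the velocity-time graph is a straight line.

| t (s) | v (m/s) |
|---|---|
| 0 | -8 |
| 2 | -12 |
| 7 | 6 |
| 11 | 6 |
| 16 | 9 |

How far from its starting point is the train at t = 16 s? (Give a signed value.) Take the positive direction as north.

26.5 m

Displacement is the signed area under the v-t curve.
0–2 s: ½(-8 + -12)(2) = -20 m
2–7 s: ½(-12 + 6)(5) = -15 m
7–11 s: 6 × 4 = 24 m
11–16 s: ½(6 + 9)(5) = 37.5 m
Net displacement = 26.5 m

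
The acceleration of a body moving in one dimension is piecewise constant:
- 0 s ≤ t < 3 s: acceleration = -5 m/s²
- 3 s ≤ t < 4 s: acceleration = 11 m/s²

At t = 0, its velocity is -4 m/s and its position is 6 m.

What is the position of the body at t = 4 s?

On each constant-a segment, Δv = aΔt and Δx = v₀Δt + ½aΔt²; chain segment to segment.
0–3 s: v starts -4 m/s; Δx = -4·3 + ½·-5·3² = -34.5 m; v ends -19 m/s.
3–4 s: v starts -19 m/s; Δx = -19·1 + ½·11·1² = -13.5 m; v ends -8 m/s.
x(4) = 6 + Σ Δx = -42 m.

-42 m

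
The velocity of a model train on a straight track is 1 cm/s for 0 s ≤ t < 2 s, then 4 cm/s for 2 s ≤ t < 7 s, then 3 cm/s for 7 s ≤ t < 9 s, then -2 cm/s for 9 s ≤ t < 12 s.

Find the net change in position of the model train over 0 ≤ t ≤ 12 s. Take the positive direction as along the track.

22 cm

Net displacement equals the area under the velocity-time graph (areas below the axis count negative).
0–2 s: 1 × 2 = 2 cm
2–7 s: 4 × 5 = 20 cm
7–9 s: 3 × 2 = 6 cm
9–12 s: -2 × 3 = -6 cm
Net displacement = 22 cm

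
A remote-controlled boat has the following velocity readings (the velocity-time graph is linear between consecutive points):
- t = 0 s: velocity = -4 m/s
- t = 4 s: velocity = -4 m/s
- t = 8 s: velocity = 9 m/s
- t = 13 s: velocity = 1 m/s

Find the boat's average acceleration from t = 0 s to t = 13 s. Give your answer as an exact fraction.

5/13 m/s²

Average acceleration = Δv/Δt = (1 − -4)/(13 − 0) = 5/13 m/s².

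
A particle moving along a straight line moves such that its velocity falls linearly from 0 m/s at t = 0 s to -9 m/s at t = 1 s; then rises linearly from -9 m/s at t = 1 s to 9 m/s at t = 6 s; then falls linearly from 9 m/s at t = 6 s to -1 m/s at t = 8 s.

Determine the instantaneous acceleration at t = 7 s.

-5 m/s²

Acceleration is the slope of the v-t graph on 6–8 s: (-1 − 9)/(8 − 6) = -5 m/s².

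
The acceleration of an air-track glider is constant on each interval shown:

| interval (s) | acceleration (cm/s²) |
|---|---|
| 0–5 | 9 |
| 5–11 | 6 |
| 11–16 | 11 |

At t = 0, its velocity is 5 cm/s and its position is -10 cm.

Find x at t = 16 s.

1103 cm

On each constant-a segment, Δv = aΔt and Δx = v₀Δt + ½aΔt²; chain segment to segment.
0–5 s: v starts 5 cm/s; Δx = 5·5 + ½·9·5² = 137.5 cm; v ends 50 cm/s.
5–11 s: v starts 50 cm/s; Δx = 50·6 + ½·6·6² = 408 cm; v ends 86 cm/s.
11–16 s: v starts 86 cm/s; Δx = 86·5 + ½·11·5² = 567.5 cm; v ends 141 cm/s.
x(16) = -10 + Σ Δx = 1103 cm.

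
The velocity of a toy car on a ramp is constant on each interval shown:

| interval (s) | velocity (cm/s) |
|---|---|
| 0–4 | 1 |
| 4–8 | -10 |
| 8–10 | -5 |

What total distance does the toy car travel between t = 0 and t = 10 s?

54 cm

Total distance travelled is ∫|v| dt — sum the magnitudes of each area piece.
0–4 s: |1| × 4 = 4 cm
4–8 s: |-10| × 4 = 40 cm
8–10 s: |-5| × 2 = 10 cm
Total distance = 54 cm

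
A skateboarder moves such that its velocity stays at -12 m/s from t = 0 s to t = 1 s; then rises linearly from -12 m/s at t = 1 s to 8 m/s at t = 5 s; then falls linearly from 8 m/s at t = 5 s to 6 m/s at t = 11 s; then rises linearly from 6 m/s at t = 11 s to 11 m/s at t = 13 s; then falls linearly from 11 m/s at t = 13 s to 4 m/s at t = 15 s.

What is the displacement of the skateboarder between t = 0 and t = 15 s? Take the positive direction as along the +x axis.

54 m

Net displacement equals the area under the velocity-time graph (areas below the axis count negative).
0–1 s: -12 × 1 = -12 m
1–5 s: ½(-12 + 8)(4) = -8 m
5–11 s: ½(8 + 6)(6) = 42 m
11–13 s: ½(6 + 11)(2) = 17 m
13–15 s: ½(11 + 4)(2) = 15 m
Net displacement = 54 m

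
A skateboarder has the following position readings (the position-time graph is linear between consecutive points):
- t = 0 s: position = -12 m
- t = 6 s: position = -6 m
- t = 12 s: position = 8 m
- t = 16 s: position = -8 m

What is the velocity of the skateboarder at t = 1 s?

Velocity is the slope of the x-t graph on 0–6 s: (-6 − -12)/(6 − 0) = 1 m/s.

1 m/s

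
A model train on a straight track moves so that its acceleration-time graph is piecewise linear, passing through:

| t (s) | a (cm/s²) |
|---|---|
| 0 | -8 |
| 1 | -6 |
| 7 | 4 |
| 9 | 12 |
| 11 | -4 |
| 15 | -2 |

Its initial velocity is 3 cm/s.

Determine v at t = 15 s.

Δv equals the area under the a-t graph; then v = v₀ + Δv.
0–1 s: ½(-8 + -6)(1) = -7 cm/s
1–7 s: ½(-6 + 4)(6) = -6 cm/s
7–9 s: ½(4 + 12)(2) = 16 cm/s
9–11 s: ½(12 + -4)(2) = 8 cm/s
11–15 s: ½(-4 + -2)(4) = -12 cm/s
Δv = -1 cm/s, so v(15) = 3 + (-1) = 2 cm/s.

2 cm/s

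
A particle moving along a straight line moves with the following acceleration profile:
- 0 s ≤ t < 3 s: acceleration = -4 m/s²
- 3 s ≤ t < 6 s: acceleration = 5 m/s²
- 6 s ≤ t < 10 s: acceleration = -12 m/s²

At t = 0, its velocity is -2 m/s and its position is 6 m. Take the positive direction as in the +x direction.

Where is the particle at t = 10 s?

-129.5 m

On each constant-a segment, Δv = aΔt and Δx = v₀Δt + ½aΔt²; chain segment to segment.
0–3 s: v starts -2 m/s; Δx = -2·3 + ½·-4·3² = -24 m; v ends -14 m/s.
3–6 s: v starts -14 m/s; Δx = -14·3 + ½·5·3² = -19.5 m; v ends 1 m/s.
6–10 s: v starts 1 m/s; Δx = 1·4 + ½·-12·4² = -92 m; v ends -47 m/s.
x(10) = 6 + Σ Δx = -129.5 m.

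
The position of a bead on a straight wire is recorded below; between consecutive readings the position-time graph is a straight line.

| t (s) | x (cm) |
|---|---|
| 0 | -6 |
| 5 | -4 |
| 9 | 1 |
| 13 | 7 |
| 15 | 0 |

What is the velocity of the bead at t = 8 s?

1.25 cm/s

Velocity is the slope of the x-t graph on 5–9 s: (1 − -4)/(9 − 5) = 1.25 cm/s.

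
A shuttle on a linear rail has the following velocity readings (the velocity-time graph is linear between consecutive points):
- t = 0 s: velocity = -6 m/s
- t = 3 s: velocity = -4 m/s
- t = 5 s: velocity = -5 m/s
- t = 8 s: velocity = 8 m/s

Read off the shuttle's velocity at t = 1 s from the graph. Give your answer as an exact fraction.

-16/3 m/s

On 0–3 s the graph is linear from -6 to -4 m/s: v(1) = -6 + (-4 − -6)·(1 − 0)/(3 − 0) = -16/3 m/s.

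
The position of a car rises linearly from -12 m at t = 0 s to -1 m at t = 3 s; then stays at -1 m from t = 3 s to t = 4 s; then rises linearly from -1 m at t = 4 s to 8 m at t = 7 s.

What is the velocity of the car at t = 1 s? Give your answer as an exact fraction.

11/3 m/s

Velocity is the slope of the x-t graph on 0–3 s: (-1 − -12)/(3 − 0) = 11/3 m/s.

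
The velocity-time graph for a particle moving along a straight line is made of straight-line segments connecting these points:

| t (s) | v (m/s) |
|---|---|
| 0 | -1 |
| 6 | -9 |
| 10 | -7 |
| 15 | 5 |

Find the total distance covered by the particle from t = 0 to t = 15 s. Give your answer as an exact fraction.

929/12 m

Total distance travelled is ∫|v| dt — sum the magnitudes of each area piece.
0–6 s: |½(-1 + -9)(6)| = 30 m
6–10 s: |½(-9 + -7)(4)| = 32 m
10–15 s: v = 0 at t = 155/12 s; triangle areas 245/24 + 125/24 = 185/12 m
Total distance = 929/12 m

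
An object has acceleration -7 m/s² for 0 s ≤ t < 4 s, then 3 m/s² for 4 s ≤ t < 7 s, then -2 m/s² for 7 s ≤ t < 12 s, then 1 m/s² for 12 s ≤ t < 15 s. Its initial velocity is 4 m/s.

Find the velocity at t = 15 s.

-22 m/s

Δv equals the area under the a-t graph; then v = v₀ + Δv.
0–4 s: -7 × 4 = -28 m/s
4–7 s: 3 × 3 = 9 m/s
7–12 s: -2 × 5 = -10 m/s
12–15 s: 1 × 3 = 3 m/s
Δv = -26 m/s, so v(15) = 4 + (-26) = -22 m/s.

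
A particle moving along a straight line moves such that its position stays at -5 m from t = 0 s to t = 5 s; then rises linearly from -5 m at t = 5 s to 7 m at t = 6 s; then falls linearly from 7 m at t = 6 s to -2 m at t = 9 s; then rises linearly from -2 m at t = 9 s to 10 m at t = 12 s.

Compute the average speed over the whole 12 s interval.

Average speed = (total path length)/(elapsed time); on a piecewise-linear x-t graph the path length is Σ|Δx|.
0–5 s: |Δx| = |-5 − -5| = 0 m
5–6 s: |Δx| = |7 − -5| = 12 m
6–9 s: |Δx| = |-2 − 7| = 9 m
9–12 s: |Δx| = |10 − -2| = 12 m
Total path = 33 m; average speed = 33/12 = 2.75 m/s.

2.75 m/s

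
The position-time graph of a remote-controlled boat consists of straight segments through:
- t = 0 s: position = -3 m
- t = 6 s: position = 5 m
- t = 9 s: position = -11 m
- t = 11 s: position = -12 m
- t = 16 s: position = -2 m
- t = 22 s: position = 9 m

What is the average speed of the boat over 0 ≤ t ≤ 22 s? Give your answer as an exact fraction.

Average speed = (total path length)/(elapsed time); on a piecewise-linear x-t graph the path length is Σ|Δx|.
0–6 s: |Δx| = |5 − -3| = 8 m
6–9 s: |Δx| = |-11 − 5| = 16 m
9–11 s: |Δx| = |-12 − -11| = 1 m
11–16 s: |Δx| = |-2 − -12| = 10 m
16–22 s: |Δx| = |9 − -2| = 11 m
Total path = 46 m; average speed = 46/22 = 23/11 m/s.

23/11 m/s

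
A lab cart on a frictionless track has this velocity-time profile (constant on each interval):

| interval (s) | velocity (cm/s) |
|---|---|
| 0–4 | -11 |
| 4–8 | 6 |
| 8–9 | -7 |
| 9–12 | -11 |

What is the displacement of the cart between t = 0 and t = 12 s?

-60 cm

Displacement is the signed area under the v-t curve.
0–4 s: -11 × 4 = -44 cm
4–8 s: 6 × 4 = 24 cm
8–9 s: -7 × 1 = -7 cm
9–12 s: -11 × 3 = -33 cm
Net displacement = -60 cm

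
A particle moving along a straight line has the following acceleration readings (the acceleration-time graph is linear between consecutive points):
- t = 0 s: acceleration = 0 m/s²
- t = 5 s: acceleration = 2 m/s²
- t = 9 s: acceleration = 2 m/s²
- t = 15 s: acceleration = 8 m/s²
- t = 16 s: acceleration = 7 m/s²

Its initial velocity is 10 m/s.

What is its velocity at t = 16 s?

Δv equals the area under the a-t graph; then v = v₀ + Δv.
0–5 s: ½(0 + 2)(5) = 5 m/s
5–9 s: 2 × 4 = 8 m/s
9–15 s: ½(2 + 8)(6) = 30 m/s
15–16 s: ½(8 + 7)(1) = 7.5 m/s
Δv = 50.5 m/s, so v(16) = 10 + (50.5) = 60.5 m/s.

60.5 m/s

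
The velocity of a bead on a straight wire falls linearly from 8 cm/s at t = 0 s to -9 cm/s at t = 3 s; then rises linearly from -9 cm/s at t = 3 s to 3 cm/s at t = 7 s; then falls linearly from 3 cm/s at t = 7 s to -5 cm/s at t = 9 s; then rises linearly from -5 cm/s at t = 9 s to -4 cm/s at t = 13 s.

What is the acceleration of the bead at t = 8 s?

Acceleration is the slope of the v-t graph on 7–9 s: (-5 − 3)/(9 − 7) = -4 cm/s².

-4 cm/s²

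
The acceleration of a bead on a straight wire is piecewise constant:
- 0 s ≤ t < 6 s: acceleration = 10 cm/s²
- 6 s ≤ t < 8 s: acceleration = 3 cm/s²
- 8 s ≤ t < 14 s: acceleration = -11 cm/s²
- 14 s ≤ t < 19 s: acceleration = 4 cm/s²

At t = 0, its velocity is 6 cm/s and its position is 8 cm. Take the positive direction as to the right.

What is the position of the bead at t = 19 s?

676 cm

On each constant-a segment, Δv = aΔt and Δx = v₀Δt + ½aΔt²; chain segment to segment.
0–6 s: v starts 6 cm/s; Δx = 6·6 + ½·10·6² = 216 cm; v ends 66 cm/s.
6–8 s: v starts 66 cm/s; Δx = 66·2 + ½·3·2² = 138 cm; v ends 72 cm/s.
8–14 s: v starts 72 cm/s; Δx = 72·6 + ½·-11·6² = 234 cm; v ends 6 cm/s.
14–19 s: v starts 6 cm/s; Δx = 6·5 + ½·4·5² = 80 cm; v ends 26 cm/s.
x(19) = 8 + Σ Δx = 676 cm.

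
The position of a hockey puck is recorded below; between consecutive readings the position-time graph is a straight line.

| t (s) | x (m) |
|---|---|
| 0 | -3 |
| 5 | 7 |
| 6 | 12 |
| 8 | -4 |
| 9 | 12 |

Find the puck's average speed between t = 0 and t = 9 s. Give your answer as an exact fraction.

47/9 m/s

Average speed = (total path length)/(elapsed time); on a piecewise-linear x-t graph the path length is Σ|Δx|.
0–5 s: |Δx| = |7 − -3| = 10 m
5–6 s: |Δx| = |12 − 7| = 5 m
6–8 s: |Δx| = |-4 − 12| = 16 m
8–9 s: |Δx| = |12 − -4| = 16 m
Total path = 47 m; average speed = 47/9 = 47/9 m/s.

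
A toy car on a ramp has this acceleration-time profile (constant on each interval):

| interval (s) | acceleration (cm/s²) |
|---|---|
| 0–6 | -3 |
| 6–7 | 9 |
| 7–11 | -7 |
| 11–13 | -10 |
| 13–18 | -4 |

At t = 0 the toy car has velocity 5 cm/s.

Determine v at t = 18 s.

-72 cm/s

Δv equals the area under the a-t graph; then v = v₀ + Δv.
0–6 s: -3 × 6 = -18 cm/s
6–7 s: 9 × 1 = 9 cm/s
7–11 s: -7 × 4 = -28 cm/s
11–13 s: -10 × 2 = -20 cm/s
13–18 s: -4 × 5 = -20 cm/s
Δv = -77 cm/s, so v(18) = 5 + (-77) = -72 cm/s.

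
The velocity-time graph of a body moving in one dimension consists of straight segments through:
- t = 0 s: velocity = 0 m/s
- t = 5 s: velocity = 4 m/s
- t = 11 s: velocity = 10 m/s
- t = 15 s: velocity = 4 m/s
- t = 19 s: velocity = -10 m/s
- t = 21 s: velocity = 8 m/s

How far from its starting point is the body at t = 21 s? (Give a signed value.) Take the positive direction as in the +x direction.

Displacement is the signed area under the v-t curve.
0–5 s: ½(0 + 4)(5) = 10 m
5–11 s: ½(4 + 10)(6) = 42 m
11–15 s: ½(10 + 4)(4) = 28 m
15–19 s: ½(4 + -10)(4) = -12 m
19–21 s: ½(-10 + 8)(2) = -2 m
Net displacement = 66 m

66 m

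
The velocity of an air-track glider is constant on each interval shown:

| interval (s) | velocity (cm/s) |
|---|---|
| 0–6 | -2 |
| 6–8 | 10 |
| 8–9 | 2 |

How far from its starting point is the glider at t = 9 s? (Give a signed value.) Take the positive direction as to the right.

10 cm

Displacement is the signed area under the v-t curve.
0–6 s: -2 × 6 = -12 cm
6–8 s: 10 × 2 = 20 cm
8–9 s: 2 × 1 = 2 cm
Net displacement = 10 cm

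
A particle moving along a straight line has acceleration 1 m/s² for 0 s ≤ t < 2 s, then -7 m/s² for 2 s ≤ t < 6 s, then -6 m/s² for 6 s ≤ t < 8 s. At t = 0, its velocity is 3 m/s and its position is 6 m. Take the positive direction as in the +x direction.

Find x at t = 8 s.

-80 m

On each constant-a segment, Δv = aΔt and Δx = v₀Δt + ½aΔt²; chain segment to segment.
0–2 s: v starts 3 m/s; Δx = 3·2 + ½·1·2² = 8 m; v ends 5 m/s.
2–6 s: v starts 5 m/s; Δx = 5·4 + ½·-7·4² = -36 m; v ends -23 m/s.
6–8 s: v starts -23 m/s; Δx = -23·2 + ½·-6·2² = -58 m; v ends -35 m/s.
x(8) = 6 + Σ Δx = -80 m.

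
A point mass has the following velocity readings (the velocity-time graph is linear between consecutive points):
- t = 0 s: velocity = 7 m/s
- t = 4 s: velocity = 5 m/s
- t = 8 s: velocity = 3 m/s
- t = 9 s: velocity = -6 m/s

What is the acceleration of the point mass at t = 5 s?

-0.5 m/s²

Acceleration is the slope of the v-t graph on 4–8 s: (3 − 5)/(8 − 4) = -0.5 m/s².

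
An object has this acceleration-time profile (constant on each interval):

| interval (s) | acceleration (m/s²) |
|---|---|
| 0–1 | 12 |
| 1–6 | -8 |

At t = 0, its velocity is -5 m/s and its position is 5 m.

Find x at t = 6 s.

-59 m

On each constant-a segment, Δv = aΔt and Δx = v₀Δt + ½aΔt²; chain segment to segment.
0–1 s: v starts -5 m/s; Δx = -5·1 + ½·12·1² = 1 m; v ends 7 m/s.
1–6 s: v starts 7 m/s; Δx = 7·5 + ½·-8·5² = -65 m; v ends -33 m/s.
x(6) = 5 + Σ Δx = -59 m.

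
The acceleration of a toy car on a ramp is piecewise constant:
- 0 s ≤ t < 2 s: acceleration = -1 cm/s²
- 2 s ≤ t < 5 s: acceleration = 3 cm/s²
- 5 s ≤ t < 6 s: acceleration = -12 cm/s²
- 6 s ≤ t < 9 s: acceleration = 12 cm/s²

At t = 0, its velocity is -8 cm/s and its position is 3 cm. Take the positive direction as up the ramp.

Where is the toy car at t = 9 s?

On each constant-a segment, Δv = aΔt and Δx = v₀Δt + ½aΔt²; chain segment to segment.
0–2 s: v starts -8 cm/s; Δx = -8·2 + ½·-1·2² = -18 cm; v ends -10 cm/s.
2–5 s: v starts -10 cm/s; Δx = -10·3 + ½·3·3² = -16.5 cm; v ends -1 cm/s.
5–6 s: v starts -1 cm/s; Δx = -1·1 + ½·-12·1² = -7 cm; v ends -13 cm/s.
6–9 s: v starts -13 cm/s; Δx = -13·3 + ½·12·3² = 15 cm; v ends 23 cm/s.
x(9) = 3 + Σ Δx = -23.5 cm.

-23.5 cm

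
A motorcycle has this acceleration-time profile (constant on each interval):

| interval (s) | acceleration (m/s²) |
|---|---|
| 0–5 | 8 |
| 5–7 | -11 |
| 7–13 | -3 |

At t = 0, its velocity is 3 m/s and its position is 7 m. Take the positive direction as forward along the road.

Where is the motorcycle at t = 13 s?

258 m

On each constant-a segment, Δv = aΔt and Δx = v₀Δt + ½aΔt²; chain segment to segment.
0–5 s: v starts 3 m/s; Δx = 3·5 + ½·8·5² = 115 m; v ends 43 m/s.
5–7 s: v starts 43 m/s; Δx = 43·2 + ½·-11·2² = 64 m; v ends 21 m/s.
7–13 s: v starts 21 m/s; Δx = 21·6 + ½·-3·6² = 72 m; v ends 3 m/s.
x(13) = 7 + Σ Δx = 258 m.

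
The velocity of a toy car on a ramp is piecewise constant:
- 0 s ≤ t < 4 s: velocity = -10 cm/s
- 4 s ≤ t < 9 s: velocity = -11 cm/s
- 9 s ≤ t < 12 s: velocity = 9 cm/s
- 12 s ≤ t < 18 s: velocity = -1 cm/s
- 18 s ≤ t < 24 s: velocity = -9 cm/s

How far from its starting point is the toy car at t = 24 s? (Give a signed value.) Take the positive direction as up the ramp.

Displacement is the signed area under the v-t curve.
0–4 s: -10 × 4 = -40 cm
4–9 s: -11 × 5 = -55 cm
9–12 s: 9 × 3 = 27 cm
12–18 s: -1 × 6 = -6 cm
18–24 s: -9 × 6 = -54 cm
Net displacement = -128 cm

-128 cm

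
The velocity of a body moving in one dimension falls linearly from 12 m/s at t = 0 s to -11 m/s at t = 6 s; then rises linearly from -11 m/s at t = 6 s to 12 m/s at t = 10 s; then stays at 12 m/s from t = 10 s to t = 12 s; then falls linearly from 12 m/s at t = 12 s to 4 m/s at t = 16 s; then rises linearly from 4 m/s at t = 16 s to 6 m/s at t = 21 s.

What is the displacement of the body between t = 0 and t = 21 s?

86 m

Net displacement equals the area under the velocity-time graph (areas below the axis count negative).
0–6 s: ½(12 + -11)(6) = 3 m
6–10 s: ½(-11 + 12)(4) = 2 m
10–12 s: 12 × 2 = 24 m
12–16 s: ½(12 + 4)(4) = 32 m
16–21 s: ½(4 + 6)(5) = 25 m
Net displacement = 86 m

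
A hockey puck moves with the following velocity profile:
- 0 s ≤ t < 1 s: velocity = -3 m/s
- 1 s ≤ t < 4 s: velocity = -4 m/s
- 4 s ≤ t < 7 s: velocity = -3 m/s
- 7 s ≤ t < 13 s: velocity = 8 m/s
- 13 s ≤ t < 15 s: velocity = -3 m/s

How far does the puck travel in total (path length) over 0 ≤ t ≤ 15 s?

78 m

Total distance travelled is ∫|v| dt — sum the magnitudes of each area piece.
0–1 s: |-3| × 1 = 3 m
1–4 s: |-4| × 3 = 12 m
4–7 s: |-3| × 3 = 9 m
7–13 s: |8| × 6 = 48 m
13–15 s: |-3| × 2 = 6 m
Total distance = 78 m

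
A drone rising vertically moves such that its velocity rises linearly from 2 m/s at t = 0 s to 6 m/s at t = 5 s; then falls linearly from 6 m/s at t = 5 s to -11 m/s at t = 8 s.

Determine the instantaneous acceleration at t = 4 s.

Acceleration is the slope of the v-t graph on 0–5 s: (6 − 2)/(5 − 0) = 0.8 m/s².

0.8 m/s²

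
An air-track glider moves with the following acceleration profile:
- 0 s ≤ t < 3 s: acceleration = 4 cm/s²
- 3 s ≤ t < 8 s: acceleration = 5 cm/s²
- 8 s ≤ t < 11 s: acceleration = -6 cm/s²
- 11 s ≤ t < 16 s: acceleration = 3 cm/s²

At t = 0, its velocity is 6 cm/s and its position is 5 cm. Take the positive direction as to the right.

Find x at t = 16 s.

On each constant-a segment, Δv = aΔt and Δx = v₀Δt + ½aΔt²; chain segment to segment.
0–3 s: v starts 6 cm/s; Δx = 6·3 + ½·4·3² = 36 cm; v ends 18 cm/s.
3–8 s: v starts 18 cm/s; Δx = 18·5 + ½·5·5² = 152.5 cm; v ends 43 cm/s.
8–11 s: v starts 43 cm/s; Δx = 43·3 + ½·-6·3² = 102 cm; v ends 25 cm/s.
11–16 s: v starts 25 cm/s; Δx = 25·5 + ½·3·5² = 162.5 cm; v ends 40 cm/s.
x(16) = 5 + Σ Δx = 458 cm.

458 cm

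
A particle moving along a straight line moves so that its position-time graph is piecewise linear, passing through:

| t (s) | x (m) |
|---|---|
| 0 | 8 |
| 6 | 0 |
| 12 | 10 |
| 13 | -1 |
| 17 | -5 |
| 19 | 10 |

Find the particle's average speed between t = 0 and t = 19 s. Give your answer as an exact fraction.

Average speed = (total path length)/(elapsed time); on a piecewise-linear x-t graph the path length is Σ|Δx|.
0–6 s: |Δx| = |0 − 8| = 8 m
6–12 s: |Δx| = |10 − 0| = 10 m
12–13 s: |Δx| = |-1 − 10| = 11 m
13–17 s: |Δx| = |-5 − -1| = 4 m
17–19 s: |Δx| = |10 − -5| = 15 m
Total path = 48 m; average speed = 48/19 = 48/19 m/s.

48/19 m/s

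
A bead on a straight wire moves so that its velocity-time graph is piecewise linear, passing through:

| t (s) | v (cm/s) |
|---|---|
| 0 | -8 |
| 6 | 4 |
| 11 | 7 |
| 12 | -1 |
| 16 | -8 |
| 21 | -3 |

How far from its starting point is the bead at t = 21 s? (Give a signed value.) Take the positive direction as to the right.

Displacement is the signed area under the v-t curve.
0–6 s: ½(-8 + 4)(6) = -12 cm
6–11 s: ½(4 + 7)(5) = 27.5 cm
11–12 s: ½(7 + -1)(1) = 3 cm
12–16 s: ½(-1 + -8)(4) = -18 cm
16–21 s: ½(-8 + -3)(5) = -27.5 cm
Net displacement = -27 cm

-27 cm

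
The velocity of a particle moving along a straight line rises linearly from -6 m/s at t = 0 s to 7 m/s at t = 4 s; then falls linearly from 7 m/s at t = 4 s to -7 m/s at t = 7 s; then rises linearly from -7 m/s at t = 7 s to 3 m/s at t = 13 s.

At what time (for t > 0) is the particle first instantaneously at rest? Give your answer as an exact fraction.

v changes sign on 0–4 s (from -6 to 7); the graph is linear there, so v = 0 at t = 0 + (6)·(4 − 0)/(7 − -6) = 24/13 s.

t = 24/13 s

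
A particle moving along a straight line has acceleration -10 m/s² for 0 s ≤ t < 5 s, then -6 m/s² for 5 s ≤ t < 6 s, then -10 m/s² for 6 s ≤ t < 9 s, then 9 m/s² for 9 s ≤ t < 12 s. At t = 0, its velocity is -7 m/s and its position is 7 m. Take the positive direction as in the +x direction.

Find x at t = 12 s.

On each constant-a segment, Δv = aΔt and Δx = v₀Δt + ½aΔt²; chain segment to segment.
0–5 s: v starts -7 m/s; Δx = -7·5 + ½·-10·5² = -160 m; v ends -57 m/s.
5–6 s: v starts -57 m/s; Δx = -57·1 + ½·-6·1² = -60 m; v ends -63 m/s.
6–9 s: v starts -63 m/s; Δx = -63·3 + ½·-10·3² = -234 m; v ends -93 m/s.
9–12 s: v starts -93 m/s; Δx = -93·3 + ½·9·3² = -238.5 m; v ends -66 m/s.
x(12) = 7 + Σ Δx = -685.5 m.

-685.5 m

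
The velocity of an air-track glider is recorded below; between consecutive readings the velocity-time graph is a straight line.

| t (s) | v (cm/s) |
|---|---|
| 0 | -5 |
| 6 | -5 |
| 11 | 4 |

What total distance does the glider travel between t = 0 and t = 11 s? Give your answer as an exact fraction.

745/18 cm

Total distance travelled is ∫|v| dt — sum the magnitudes of each area piece.
0–6 s: |-5| × 6 = 30 cm
6–11 s: v = 0 at t = 79/9 s; triangle areas 125/18 + 40/9 = 205/18 cm
Total distance = 745/18 cm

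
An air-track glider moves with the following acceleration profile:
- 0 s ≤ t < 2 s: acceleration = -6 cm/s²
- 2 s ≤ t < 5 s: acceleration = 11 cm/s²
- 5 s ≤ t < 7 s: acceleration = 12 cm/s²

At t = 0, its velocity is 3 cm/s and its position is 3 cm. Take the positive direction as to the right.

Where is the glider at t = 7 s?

91.5 cm

On each constant-a segment, Δv = aΔt and Δx = v₀Δt + ½aΔt²; chain segment to segment.
0–2 s: v starts 3 cm/s; Δx = 3·2 + ½·-6·2² = -6 cm; v ends -9 cm/s.
2–5 s: v starts -9 cm/s; Δx = -9·3 + ½·11·3² = 22.5 cm; v ends 24 cm/s.
5–7 s: v starts 24 cm/s; Δx = 24·2 + ½·12·2² = 72 cm; v ends 48 cm/s.
x(7) = 3 + Σ Δx = 91.5 cm.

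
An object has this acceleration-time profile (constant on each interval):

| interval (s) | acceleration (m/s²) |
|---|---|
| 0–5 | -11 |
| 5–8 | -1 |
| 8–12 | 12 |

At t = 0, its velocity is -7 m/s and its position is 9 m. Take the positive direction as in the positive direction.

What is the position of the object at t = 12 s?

-518 m

On each constant-a segment, Δv = aΔt and Δx = v₀Δt + ½aΔt²; chain segment to segment.
0–5 s: v starts -7 m/s; Δx = -7·5 + ½·-11·5² = -172.5 m; v ends -62 m/s.
5–8 s: v starts -62 m/s; Δx = -62·3 + ½·-1·3² = -190.5 m; v ends -65 m/s.
8–12 s: v starts -65 m/s; Δx = -65·4 + ½·12·4² = -164 m; v ends -17 m/s.
x(12) = 9 + Σ Δx = -518 m.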